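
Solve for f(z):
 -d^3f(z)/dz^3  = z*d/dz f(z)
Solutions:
 f(z) = C1 + Integral(C2*airyai(-z) + C3*airybi(-z), z)


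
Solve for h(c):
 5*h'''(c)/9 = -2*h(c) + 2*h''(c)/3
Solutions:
 h(c) = C1*exp(c*(4/(15*sqrt(209) + 217)^(1/3) + 4 + (15*sqrt(209) + 217)^(1/3))/10)*sin(sqrt(3)*c*(-(15*sqrt(209) + 217)^(1/3) + 4/(15*sqrt(209) + 217)^(1/3))/10) + C2*exp(c*(4/(15*sqrt(209) + 217)^(1/3) + 4 + (15*sqrt(209) + 217)^(1/3))/10)*cos(sqrt(3)*c*(-(15*sqrt(209) + 217)^(1/3) + 4/(15*sqrt(209) + 217)^(1/3))/10) + C3*exp(c*(-(15*sqrt(209) + 217)^(1/3) - 4/(15*sqrt(209) + 217)^(1/3) + 2)/5)


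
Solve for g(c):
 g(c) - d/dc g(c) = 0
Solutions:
 g(c) = C1*exp(c)


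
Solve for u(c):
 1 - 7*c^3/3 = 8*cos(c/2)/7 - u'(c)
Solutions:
 u(c) = C1 + 7*c^4/12 - c + 16*sin(c/2)/7


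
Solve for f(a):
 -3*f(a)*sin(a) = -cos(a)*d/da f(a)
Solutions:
 f(a) = C1/cos(a)^3


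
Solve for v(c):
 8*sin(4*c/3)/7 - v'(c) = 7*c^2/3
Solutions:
 v(c) = C1 - 7*c^3/9 - 6*cos(4*c/3)/7


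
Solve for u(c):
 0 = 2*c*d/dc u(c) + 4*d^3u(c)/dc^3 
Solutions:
 u(c) = C1 + Integral(C2*airyai(-2^(2/3)*c/2) + C3*airybi(-2^(2/3)*c/2), c)


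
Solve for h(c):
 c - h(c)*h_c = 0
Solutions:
 h(c) = -sqrt(C1 + c^2)
 h(c) = sqrt(C1 + c^2)


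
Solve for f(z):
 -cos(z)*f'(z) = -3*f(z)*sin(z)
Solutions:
 f(z) = C1/cos(z)^3


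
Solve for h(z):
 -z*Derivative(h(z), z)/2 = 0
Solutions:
 h(z) = C1


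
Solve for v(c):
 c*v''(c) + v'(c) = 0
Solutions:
 v(c) = C1 + C2*log(c)


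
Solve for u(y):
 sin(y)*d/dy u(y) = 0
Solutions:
 u(y) = C1


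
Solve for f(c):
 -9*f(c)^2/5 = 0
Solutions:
 f(c) = 0


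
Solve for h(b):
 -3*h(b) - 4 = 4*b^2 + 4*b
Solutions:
 h(b) = -4*b^2/3 - 4*b/3 - 4/3


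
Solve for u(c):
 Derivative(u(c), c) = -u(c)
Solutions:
 u(c) = C1*exp(-c)


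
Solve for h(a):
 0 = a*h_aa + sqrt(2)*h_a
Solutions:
 h(a) = C1 + C2*a^(1 - sqrt(2))


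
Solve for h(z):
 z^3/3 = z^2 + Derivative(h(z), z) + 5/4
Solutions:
 h(z) = C1 + z^4/12 - z^3/3 - 5*z/4


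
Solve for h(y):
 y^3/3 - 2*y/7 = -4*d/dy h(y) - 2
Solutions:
 h(y) = C1 - y^4/48 + y^2/28 - y/2


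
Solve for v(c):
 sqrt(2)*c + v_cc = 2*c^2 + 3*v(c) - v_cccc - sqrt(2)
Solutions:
 v(c) = C1*exp(-sqrt(2)*c*sqrt(-1 + sqrt(13))/2) + C2*exp(sqrt(2)*c*sqrt(-1 + sqrt(13))/2) + C3*sin(sqrt(2)*c*sqrt(1 + sqrt(13))/2) + C4*cos(sqrt(2)*c*sqrt(1 + sqrt(13))/2) - 2*c^2/3 + sqrt(2)*c/3 - 4/9 + sqrt(2)/3


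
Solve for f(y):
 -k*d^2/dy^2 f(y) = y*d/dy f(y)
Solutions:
 f(y) = C1 + C2*sqrt(k)*erf(sqrt(2)*y*sqrt(1/k)/2)


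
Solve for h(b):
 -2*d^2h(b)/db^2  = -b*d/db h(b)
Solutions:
 h(b) = C1 + C2*erfi(b/2)


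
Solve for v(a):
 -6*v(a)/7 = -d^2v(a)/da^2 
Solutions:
 v(a) = C1*exp(-sqrt(42)*a/7) + C2*exp(sqrt(42)*a/7)


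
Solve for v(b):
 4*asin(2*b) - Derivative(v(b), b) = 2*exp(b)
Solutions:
 v(b) = C1 + 4*b*asin(2*b) + 2*sqrt(1 - 4*b^2) - 2*exp(b)


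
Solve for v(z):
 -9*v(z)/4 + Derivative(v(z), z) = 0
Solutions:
 v(z) = C1*exp(9*z/4)


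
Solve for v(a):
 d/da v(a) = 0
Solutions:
 v(a) = C1


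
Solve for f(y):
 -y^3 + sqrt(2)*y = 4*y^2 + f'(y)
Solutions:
 f(y) = C1 - y^4/4 - 4*y^3/3 + sqrt(2)*y^2/2


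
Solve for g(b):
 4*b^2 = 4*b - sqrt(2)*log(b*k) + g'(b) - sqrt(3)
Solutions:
 g(b) = C1 + 4*b^3/3 - 2*b^2 + sqrt(2)*b*log(b*k) + b*(-sqrt(2) + sqrt(3))


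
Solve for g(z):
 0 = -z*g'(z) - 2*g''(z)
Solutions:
 g(z) = C1 + C2*erf(z/2)


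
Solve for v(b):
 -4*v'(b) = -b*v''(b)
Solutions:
 v(b) = C1 + C2*b^5


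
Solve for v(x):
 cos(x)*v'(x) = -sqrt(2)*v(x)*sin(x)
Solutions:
 v(x) = C1*cos(x)^(sqrt(2))


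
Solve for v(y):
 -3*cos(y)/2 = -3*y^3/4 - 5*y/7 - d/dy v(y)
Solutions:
 v(y) = C1 - 3*y^4/16 - 5*y^2/14 + 3*sin(y)/2


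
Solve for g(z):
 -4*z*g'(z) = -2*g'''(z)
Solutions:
 g(z) = C1 + Integral(C2*airyai(2^(1/3)*z) + C3*airybi(2^(1/3)*z), z)


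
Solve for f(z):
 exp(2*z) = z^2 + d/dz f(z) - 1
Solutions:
 f(z) = C1 - z^3/3 + z + exp(2*z)/2


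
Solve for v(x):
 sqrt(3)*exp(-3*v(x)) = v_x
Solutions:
 v(x) = log(C1 + 3*sqrt(3)*x)/3
 v(x) = log((-3^(1/3) - 3^(5/6)*I)*(C1 + sqrt(3)*x)^(1/3)/2)
 v(x) = log((-3^(1/3) + 3^(5/6)*I)*(C1 + sqrt(3)*x)^(1/3)/2)


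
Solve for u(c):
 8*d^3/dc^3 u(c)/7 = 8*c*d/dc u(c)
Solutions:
 u(c) = C1 + Integral(C2*airyai(7^(1/3)*c) + C3*airybi(7^(1/3)*c), c)


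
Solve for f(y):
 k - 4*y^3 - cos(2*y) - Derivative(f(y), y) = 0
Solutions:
 f(y) = C1 + k*y - y^4 - sin(2*y)/2


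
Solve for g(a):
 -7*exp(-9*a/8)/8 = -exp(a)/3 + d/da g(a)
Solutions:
 g(a) = C1 + exp(a)/3 + 7*exp(-9*a/8)/9


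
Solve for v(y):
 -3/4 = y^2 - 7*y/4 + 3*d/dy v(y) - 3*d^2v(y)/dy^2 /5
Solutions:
 v(y) = C1 + C2*exp(5*y) - y^3/9 + 9*y^2/40 - 4*y/25


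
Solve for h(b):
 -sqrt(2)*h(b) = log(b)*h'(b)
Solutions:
 h(b) = C1*exp(-sqrt(2)*li(b))


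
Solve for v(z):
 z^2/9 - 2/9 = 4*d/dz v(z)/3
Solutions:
 v(z) = C1 + z^3/36 - z/6


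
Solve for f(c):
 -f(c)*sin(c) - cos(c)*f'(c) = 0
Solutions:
 f(c) = C1*cos(c)


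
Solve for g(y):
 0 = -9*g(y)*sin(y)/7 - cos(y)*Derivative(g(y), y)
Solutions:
 g(y) = C1*cos(y)^(9/7)


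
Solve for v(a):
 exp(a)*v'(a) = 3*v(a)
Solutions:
 v(a) = C1*exp(-3*exp(-a))


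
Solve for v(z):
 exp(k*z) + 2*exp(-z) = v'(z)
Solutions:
 v(z) = C1 - 2*exp(-z) + exp(k*z)/k


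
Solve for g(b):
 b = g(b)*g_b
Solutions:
 g(b) = -sqrt(C1 + b^2)
 g(b) = sqrt(C1 + b^2)


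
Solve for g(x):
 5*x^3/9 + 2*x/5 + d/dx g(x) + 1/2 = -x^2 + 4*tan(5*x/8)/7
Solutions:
 g(x) = C1 - 5*x^4/36 - x^3/3 - x^2/5 - x/2 - 32*log(cos(5*x/8))/35


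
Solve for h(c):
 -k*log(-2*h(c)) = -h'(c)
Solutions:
 Integral(1/(log(-_y) + log(2)), (_y, h(c))) = C1 + c*k


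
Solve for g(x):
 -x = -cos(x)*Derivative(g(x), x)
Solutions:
 g(x) = C1 + Integral(x/cos(x), x)


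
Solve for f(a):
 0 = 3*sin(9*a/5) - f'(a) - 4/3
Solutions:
 f(a) = C1 - 4*a/3 - 5*cos(9*a/5)/3


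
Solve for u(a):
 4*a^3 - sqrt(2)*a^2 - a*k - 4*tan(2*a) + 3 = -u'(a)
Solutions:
 u(a) = C1 - a^4 + sqrt(2)*a^3/3 + a^2*k/2 - 3*a - 2*log(cos(2*a))


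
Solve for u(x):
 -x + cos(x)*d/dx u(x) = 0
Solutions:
 u(x) = C1 + Integral(x/cos(x), x)


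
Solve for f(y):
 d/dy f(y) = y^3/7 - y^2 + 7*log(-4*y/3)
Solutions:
 f(y) = C1 + y^4/28 - y^3/3 + 7*y*log(-y) + 7*y*(-log(3) - 1 + 2*log(2))


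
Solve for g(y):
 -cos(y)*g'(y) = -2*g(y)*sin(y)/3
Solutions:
 g(y) = C1/cos(y)^(2/3)


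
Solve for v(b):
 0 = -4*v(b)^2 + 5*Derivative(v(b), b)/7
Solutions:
 v(b) = -5/(C1 + 28*b)


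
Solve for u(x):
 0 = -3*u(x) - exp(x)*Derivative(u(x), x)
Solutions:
 u(x) = C1*exp(3*exp(-x))


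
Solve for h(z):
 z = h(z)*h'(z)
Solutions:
 h(z) = -sqrt(C1 + z^2)
 h(z) = sqrt(C1 + z^2)


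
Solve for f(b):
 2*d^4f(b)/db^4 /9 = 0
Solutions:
 f(b) = C1 + C2*b + C3*b^2 + C4*b^3


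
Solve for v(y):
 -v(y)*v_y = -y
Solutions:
 v(y) = -sqrt(C1 + y^2)
 v(y) = sqrt(C1 + y^2)


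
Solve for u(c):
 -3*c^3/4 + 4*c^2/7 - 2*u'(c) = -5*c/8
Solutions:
 u(c) = C1 - 3*c^4/32 + 2*c^3/21 + 5*c^2/32


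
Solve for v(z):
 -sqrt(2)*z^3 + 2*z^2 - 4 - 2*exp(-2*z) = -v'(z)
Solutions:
 v(z) = C1 + sqrt(2)*z^4/4 - 2*z^3/3 + 4*z - exp(-2*z)


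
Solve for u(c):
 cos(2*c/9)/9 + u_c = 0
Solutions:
 u(c) = C1 - sin(2*c/9)/2


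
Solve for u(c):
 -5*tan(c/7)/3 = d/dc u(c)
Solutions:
 u(c) = C1 + 35*log(cos(c/7))/3


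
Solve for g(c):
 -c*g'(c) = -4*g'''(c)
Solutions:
 g(c) = C1 + Integral(C2*airyai(2^(1/3)*c/2) + C3*airybi(2^(1/3)*c/2), c)


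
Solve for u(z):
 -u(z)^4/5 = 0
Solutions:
 u(z) = 0


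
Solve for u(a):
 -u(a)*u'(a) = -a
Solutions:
 u(a) = -sqrt(C1 + a^2)
 u(a) = sqrt(C1 + a^2)


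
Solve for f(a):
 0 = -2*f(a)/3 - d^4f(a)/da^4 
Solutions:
 f(a) = (C1*sin(6^(3/4)*a/6) + C2*cos(6^(3/4)*a/6))*exp(-6^(3/4)*a/6) + (C3*sin(6^(3/4)*a/6) + C4*cos(6^(3/4)*a/6))*exp(6^(3/4)*a/6)


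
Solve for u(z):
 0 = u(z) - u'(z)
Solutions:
 u(z) = C1*exp(z)


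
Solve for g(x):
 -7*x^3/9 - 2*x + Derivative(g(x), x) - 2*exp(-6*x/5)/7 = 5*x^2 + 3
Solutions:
 g(x) = C1 + 7*x^4/36 + 5*x^3/3 + x^2 + 3*x - 5*exp(-6*x/5)/21


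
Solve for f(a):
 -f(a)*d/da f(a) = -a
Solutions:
 f(a) = -sqrt(C1 + a^2)
 f(a) = sqrt(C1 + a^2)


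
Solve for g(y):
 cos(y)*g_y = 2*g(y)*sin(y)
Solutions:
 g(y) = C1/cos(y)^2


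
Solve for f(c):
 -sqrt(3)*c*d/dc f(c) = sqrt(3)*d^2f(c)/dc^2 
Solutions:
 f(c) = C1 + C2*erf(sqrt(2)*c/2)


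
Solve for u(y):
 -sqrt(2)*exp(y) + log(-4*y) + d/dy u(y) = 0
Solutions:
 u(y) = C1 - y*log(-y) + y*(1 - 2*log(2)) + sqrt(2)*exp(y)


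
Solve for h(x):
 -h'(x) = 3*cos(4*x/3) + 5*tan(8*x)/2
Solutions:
 h(x) = C1 + 5*log(cos(8*x))/16 - 9*sin(4*x/3)/4


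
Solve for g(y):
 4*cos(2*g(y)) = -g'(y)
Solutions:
 g(y) = -asin((C1 + exp(16*y))/(C1 - exp(16*y)))/2 + pi/2
 g(y) = asin((C1 + exp(16*y))/(C1 - exp(16*y)))/2


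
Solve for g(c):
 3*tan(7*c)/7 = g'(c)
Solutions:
 g(c) = C1 - 3*log(cos(7*c))/49


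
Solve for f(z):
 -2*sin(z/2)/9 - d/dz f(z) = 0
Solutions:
 f(z) = C1 + 4*cos(z/2)/9


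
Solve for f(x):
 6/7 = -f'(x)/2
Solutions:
 f(x) = C1 - 12*x/7


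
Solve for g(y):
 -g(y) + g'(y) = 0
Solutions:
 g(y) = C1*exp(y)


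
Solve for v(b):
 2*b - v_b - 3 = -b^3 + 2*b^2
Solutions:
 v(b) = C1 + b^4/4 - 2*b^3/3 + b^2 - 3*b


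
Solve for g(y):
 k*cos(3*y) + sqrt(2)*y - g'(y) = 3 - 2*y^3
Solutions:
 g(y) = C1 + k*sin(3*y)/3 + y^4/2 + sqrt(2)*y^2/2 - 3*y


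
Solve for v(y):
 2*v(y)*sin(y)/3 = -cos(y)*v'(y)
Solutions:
 v(y) = C1*cos(y)^(2/3)


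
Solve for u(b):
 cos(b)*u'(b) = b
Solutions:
 u(b) = C1 + Integral(b/cos(b), b)


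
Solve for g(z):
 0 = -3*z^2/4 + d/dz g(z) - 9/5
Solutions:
 g(z) = C1 + z^3/4 + 9*z/5


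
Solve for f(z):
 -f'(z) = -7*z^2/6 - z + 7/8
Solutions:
 f(z) = C1 + 7*z^3/18 + z^2/2 - 7*z/8


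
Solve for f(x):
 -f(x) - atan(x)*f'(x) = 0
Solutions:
 f(x) = C1*exp(-Integral(1/atan(x), x))


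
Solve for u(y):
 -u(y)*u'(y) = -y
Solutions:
 u(y) = -sqrt(C1 + y^2)
 u(y) = sqrt(C1 + y^2)


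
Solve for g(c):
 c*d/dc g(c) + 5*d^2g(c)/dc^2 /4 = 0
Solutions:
 g(c) = C1 + C2*erf(sqrt(10)*c/5)


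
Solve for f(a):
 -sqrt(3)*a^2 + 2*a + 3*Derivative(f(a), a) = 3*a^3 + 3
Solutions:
 f(a) = C1 + a^4/4 + sqrt(3)*a^3/9 - a^2/3 + a


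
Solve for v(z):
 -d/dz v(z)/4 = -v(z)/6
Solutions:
 v(z) = C1*exp(2*z/3)


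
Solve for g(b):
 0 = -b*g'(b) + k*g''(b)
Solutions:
 g(b) = C1 + C2*erf(sqrt(2)*b*sqrt(-1/k)/2)/sqrt(-1/k)


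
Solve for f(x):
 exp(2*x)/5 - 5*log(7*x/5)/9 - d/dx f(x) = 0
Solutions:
 f(x) = C1 - 5*x*log(x)/9 + 5*x*(-log(7) + 1 + log(5))/9 + exp(2*x)/10


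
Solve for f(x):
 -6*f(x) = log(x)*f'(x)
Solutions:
 f(x) = C1*exp(-6*li(x))


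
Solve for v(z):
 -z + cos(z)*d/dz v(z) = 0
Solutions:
 v(z) = C1 + Integral(z/cos(z), z)


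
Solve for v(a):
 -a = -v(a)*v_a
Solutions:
 v(a) = -sqrt(C1 + a^2)
 v(a) = sqrt(C1 + a^2)


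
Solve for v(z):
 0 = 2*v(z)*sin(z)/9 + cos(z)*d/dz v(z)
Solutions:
 v(z) = C1*cos(z)^(2/9)


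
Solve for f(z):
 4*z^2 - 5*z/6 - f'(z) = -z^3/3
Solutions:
 f(z) = C1 + z^4/12 + 4*z^3/3 - 5*z^2/12


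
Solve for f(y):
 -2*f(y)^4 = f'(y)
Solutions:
 f(y) = (-3^(2/3) - 3*3^(1/6)*I)*(1/(C1 + 2*y))^(1/3)/6
 f(y) = (-3^(2/3) + 3*3^(1/6)*I)*(1/(C1 + 2*y))^(1/3)/6
 f(y) = (1/(C1 + 6*y))^(1/3)


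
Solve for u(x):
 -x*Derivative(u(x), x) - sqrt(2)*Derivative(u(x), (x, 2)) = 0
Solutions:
 u(x) = C1 + C2*erf(2^(1/4)*x/2)


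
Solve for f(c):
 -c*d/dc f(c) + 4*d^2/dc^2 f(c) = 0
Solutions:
 f(c) = C1 + C2*erfi(sqrt(2)*c/4)


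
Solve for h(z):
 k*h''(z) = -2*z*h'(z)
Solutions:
 h(z) = C1 + C2*sqrt(k)*erf(z*sqrt(1/k))


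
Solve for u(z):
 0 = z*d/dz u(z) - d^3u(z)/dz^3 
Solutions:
 u(z) = C1 + Integral(C2*airyai(z) + C3*airybi(z), z)


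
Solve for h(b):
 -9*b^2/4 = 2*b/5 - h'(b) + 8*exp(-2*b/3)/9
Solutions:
 h(b) = C1 + 3*b^3/4 + b^2/5 - 4*exp(-2*b/3)/3


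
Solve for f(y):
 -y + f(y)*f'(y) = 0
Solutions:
 f(y) = -sqrt(C1 + y^2)
 f(y) = sqrt(C1 + y^2)


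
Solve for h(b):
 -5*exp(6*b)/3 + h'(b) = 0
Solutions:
 h(b) = C1 + 5*exp(6*b)/18


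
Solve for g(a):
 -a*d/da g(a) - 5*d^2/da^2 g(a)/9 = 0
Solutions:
 g(a) = C1 + C2*erf(3*sqrt(10)*a/10)


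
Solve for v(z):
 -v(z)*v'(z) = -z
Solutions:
 v(z) = -sqrt(C1 + z^2)
 v(z) = sqrt(C1 + z^2)


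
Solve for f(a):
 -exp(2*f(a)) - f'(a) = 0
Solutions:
 f(a) = log(-sqrt(-1/(C1 - a))) - log(2)/2
 f(a) = log(-1/(C1 - a))/2 - log(2)/2


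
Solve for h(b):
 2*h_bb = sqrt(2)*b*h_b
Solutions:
 h(b) = C1 + C2*erfi(2^(1/4)*b/2)


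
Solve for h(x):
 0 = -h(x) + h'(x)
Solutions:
 h(x) = C1*exp(x)


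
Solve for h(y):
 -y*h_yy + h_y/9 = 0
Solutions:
 h(y) = C1 + C2*y^(10/9)


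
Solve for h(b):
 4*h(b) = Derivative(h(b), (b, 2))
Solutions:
 h(b) = C1*exp(-2*b) + C2*exp(2*b)


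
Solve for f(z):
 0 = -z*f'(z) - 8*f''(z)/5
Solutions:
 f(z) = C1 + C2*erf(sqrt(5)*z/4)


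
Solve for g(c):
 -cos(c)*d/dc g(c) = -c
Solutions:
 g(c) = C1 + Integral(c/cos(c), c)


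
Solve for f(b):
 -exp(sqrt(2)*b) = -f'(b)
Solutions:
 f(b) = C1 + sqrt(2)*exp(sqrt(2)*b)/2


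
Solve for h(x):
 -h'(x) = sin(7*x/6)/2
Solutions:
 h(x) = C1 + 3*cos(7*x/6)/7


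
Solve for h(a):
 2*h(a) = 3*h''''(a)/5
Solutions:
 h(a) = C1*exp(-10^(1/4)*3^(3/4)*a/3) + C2*exp(10^(1/4)*3^(3/4)*a/3) + C3*sin(10^(1/4)*3^(3/4)*a/3) + C4*cos(10^(1/4)*3^(3/4)*a/3)


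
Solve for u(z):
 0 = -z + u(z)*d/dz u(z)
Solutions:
 u(z) = -sqrt(C1 + z^2)
 u(z) = sqrt(C1 + z^2)


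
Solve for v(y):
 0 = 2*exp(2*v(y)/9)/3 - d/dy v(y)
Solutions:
 v(y) = 9*log(-sqrt(-1/(C1 + 2*y))) - 9*log(2) + 9*log(6)/2 + 9*log(3)
 v(y) = 9*log(-1/(C1 + 2*y))/2 - 9*log(2) + 9*log(6)/2 + 9*log(3)


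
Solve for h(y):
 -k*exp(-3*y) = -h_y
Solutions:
 h(y) = C1 - k*exp(-3*y)/3


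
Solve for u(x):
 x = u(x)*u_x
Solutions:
 u(x) = -sqrt(C1 + x^2)
 u(x) = sqrt(C1 + x^2)


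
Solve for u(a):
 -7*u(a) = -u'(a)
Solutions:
 u(a) = C1*exp(7*a)


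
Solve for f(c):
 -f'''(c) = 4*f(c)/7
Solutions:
 f(c) = C3*exp(-14^(2/3)*c/7) + (C1*sin(14^(2/3)*sqrt(3)*c/14) + C2*cos(14^(2/3)*sqrt(3)*c/14))*exp(14^(2/3)*c/14)


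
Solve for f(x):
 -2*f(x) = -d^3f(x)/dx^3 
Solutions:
 f(x) = C3*exp(2^(1/3)*x) + (C1*sin(2^(1/3)*sqrt(3)*x/2) + C2*cos(2^(1/3)*sqrt(3)*x/2))*exp(-2^(1/3)*x/2)


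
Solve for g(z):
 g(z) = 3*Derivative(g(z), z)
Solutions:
 g(z) = C1*exp(z/3)


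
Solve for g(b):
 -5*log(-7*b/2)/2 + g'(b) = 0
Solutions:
 g(b) = C1 + 5*b*log(-b)/2 + 5*b*(-1 - log(2) + log(7))/2


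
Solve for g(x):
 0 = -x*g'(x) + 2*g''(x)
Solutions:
 g(x) = C1 + C2*erfi(x/2)


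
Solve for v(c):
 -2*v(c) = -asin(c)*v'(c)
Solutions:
 v(c) = C1*exp(2*Integral(1/asin(c), c))


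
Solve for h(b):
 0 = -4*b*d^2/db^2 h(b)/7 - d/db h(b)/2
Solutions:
 h(b) = C1 + C2*b^(1/8)


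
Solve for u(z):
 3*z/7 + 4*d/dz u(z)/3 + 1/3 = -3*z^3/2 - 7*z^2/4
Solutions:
 u(z) = C1 - 9*z^4/32 - 7*z^3/16 - 9*z^2/56 - z/4


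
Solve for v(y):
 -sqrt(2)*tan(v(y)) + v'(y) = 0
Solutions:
 v(y) = pi - asin(C1*exp(sqrt(2)*y))
 v(y) = asin(C1*exp(sqrt(2)*y))


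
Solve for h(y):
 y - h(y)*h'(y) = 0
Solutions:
 h(y) = -sqrt(C1 + y^2)
 h(y) = sqrt(C1 + y^2)


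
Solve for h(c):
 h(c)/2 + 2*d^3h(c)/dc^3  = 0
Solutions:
 h(c) = C3*exp(-2^(1/3)*c/2) + (C1*sin(2^(1/3)*sqrt(3)*c/4) + C2*cos(2^(1/3)*sqrt(3)*c/4))*exp(2^(1/3)*c/4)


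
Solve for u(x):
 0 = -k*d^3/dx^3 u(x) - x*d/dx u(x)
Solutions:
 u(x) = C1 + Integral(C2*airyai(x*(-1/k)^(1/3)) + C3*airybi(x*(-1/k)^(1/3)), x)


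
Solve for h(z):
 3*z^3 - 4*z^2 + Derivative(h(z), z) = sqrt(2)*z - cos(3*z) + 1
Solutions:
 h(z) = C1 - 3*z^4/4 + 4*z^3/3 + sqrt(2)*z^2/2 + z - sin(3*z)/3


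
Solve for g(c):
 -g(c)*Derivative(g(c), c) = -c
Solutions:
 g(c) = -sqrt(C1 + c^2)
 g(c) = sqrt(C1 + c^2)


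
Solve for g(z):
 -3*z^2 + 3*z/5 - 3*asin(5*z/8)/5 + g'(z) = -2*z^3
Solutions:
 g(z) = C1 - z^4/2 + z^3 - 3*z^2/10 + 3*z*asin(5*z/8)/5 + 3*sqrt(64 - 25*z^2)/25


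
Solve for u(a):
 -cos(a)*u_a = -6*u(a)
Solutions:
 u(a) = C1*(sin(a)^3 + 3*sin(a)^2 + 3*sin(a) + 1)/(sin(a)^3 - 3*sin(a)^2 + 3*sin(a) - 1)


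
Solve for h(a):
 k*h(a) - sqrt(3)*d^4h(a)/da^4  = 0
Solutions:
 h(a) = C1*exp(-3^(7/8)*a*k^(1/4)/3) + C2*exp(3^(7/8)*a*k^(1/4)/3) + C3*exp(-3^(7/8)*I*a*k^(1/4)/3) + C4*exp(3^(7/8)*I*a*k^(1/4)/3)


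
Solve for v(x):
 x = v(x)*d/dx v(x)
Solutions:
 v(x) = -sqrt(C1 + x^2)
 v(x) = sqrt(C1 + x^2)


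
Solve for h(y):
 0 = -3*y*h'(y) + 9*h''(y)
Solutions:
 h(y) = C1 + C2*erfi(sqrt(6)*y/6)


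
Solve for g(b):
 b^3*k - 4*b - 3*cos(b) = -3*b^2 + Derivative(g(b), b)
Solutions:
 g(b) = C1 + b^4*k/4 + b^3 - 2*b^2 - 3*sin(b)


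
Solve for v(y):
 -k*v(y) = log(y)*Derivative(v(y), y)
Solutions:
 v(y) = C1*exp(-k*li(y))


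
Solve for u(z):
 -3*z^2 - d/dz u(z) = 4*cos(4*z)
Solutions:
 u(z) = C1 - z^3 - sin(4*z)


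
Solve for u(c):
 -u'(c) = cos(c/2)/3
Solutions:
 u(c) = C1 - 2*sin(c/2)/3


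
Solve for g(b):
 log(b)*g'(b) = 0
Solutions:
 g(b) = C1


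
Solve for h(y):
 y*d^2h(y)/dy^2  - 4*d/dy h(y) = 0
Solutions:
 h(y) = C1 + C2*y^5


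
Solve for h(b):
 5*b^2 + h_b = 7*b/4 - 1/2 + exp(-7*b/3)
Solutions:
 h(b) = C1 - 5*b^3/3 + 7*b^2/8 - b/2 - 3*exp(-7*b/3)/7


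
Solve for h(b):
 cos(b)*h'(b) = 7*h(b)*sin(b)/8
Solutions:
 h(b) = C1/cos(b)^(7/8)


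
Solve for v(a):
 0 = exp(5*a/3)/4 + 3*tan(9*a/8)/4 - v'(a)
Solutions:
 v(a) = C1 + 3*exp(5*a/3)/20 - 2*log(cos(9*a/8))/3


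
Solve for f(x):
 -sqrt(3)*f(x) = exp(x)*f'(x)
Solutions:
 f(x) = C1*exp(sqrt(3)*exp(-x))


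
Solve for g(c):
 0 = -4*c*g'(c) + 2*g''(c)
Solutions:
 g(c) = C1 + C2*erfi(c)


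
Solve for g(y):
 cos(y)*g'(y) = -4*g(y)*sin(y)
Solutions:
 g(y) = C1*cos(y)^4


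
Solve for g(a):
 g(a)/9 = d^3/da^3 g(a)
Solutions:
 g(a) = C3*exp(3^(1/3)*a/3) + (C1*sin(3^(5/6)*a/6) + C2*cos(3^(5/6)*a/6))*exp(-3^(1/3)*a/6)


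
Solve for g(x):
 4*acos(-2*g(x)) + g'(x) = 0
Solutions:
 Integral(1/acos(-2*_y), (_y, g(x))) = C1 - 4*x


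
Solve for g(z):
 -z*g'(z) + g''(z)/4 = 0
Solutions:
 g(z) = C1 + C2*erfi(sqrt(2)*z)


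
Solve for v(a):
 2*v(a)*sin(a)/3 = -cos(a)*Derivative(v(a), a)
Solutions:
 v(a) = C1*cos(a)^(2/3)


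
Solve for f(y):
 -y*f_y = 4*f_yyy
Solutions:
 f(y) = C1 + Integral(C2*airyai(-2^(1/3)*y/2) + C3*airybi(-2^(1/3)*y/2), y)


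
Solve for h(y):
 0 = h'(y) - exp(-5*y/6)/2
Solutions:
 h(y) = C1 - 3*exp(-5*y/6)/5


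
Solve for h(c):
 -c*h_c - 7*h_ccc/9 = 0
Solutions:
 h(c) = C1 + Integral(C2*airyai(-21^(2/3)*c/7) + C3*airybi(-21^(2/3)*c/7), c)


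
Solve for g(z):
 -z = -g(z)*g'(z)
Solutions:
 g(z) = -sqrt(C1 + z^2)
 g(z) = sqrt(C1 + z^2)


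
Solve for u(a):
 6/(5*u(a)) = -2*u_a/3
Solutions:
 u(a) = -sqrt(C1 - 90*a)/5
 u(a) = sqrt(C1 - 90*a)/5


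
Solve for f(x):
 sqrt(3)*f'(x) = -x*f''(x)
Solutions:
 f(x) = C1 + C2*x^(1 - sqrt(3))


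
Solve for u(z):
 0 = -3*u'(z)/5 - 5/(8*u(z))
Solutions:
 u(z) = -sqrt(C1 - 75*z)/6
 u(z) = sqrt(C1 - 75*z)/6


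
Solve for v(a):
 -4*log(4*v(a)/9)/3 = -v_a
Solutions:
 -3*Integral(1/(log(_y) - 2*log(3) + 2*log(2)), (_y, v(a)))/4 = C1 - a


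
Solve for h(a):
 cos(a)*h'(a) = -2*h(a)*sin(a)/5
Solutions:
 h(a) = C1*cos(a)^(2/5)


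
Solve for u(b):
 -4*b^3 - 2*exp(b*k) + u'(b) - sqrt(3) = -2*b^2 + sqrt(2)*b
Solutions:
 u(b) = C1 + b^4 - 2*b^3/3 + sqrt(2)*b^2/2 + sqrt(3)*b + 2*exp(b*k)/k


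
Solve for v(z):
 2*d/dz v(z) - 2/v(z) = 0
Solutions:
 v(z) = -sqrt(C1 + 2*z)
 v(z) = sqrt(C1 + 2*z)


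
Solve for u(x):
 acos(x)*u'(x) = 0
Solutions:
 u(x) = C1


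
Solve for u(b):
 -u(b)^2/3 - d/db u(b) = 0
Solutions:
 u(b) = 3/(C1 + b)


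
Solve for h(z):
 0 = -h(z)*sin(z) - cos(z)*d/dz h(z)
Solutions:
 h(z) = C1*cos(z)


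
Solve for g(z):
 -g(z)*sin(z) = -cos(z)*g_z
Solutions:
 g(z) = C1/cos(z)


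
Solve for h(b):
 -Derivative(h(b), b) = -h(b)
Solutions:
 h(b) = C1*exp(b)


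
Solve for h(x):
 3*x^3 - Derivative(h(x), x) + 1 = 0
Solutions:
 h(x) = C1 + 3*x^4/4 + x


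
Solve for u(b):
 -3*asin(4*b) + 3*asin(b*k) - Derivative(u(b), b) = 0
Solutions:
 u(b) = C1 - 3*b*asin(4*b) - 3*sqrt(1 - 16*b^2)/4 + 3*Piecewise((b*asin(b*k) + sqrt(-b^2*k^2 + 1)/k, Ne(k, 0)), (0, True))


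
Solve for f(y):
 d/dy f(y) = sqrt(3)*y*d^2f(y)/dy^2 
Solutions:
 f(y) = C1 + C2*y^(sqrt(3)/3 + 1)


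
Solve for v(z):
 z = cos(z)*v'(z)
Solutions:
 v(z) = C1 + Integral(z/cos(z), z)


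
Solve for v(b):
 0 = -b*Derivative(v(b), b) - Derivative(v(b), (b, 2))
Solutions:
 v(b) = C1 + C2*erf(sqrt(2)*b/2)


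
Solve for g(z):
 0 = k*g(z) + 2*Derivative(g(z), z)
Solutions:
 g(z) = C1*exp(-k*z/2)


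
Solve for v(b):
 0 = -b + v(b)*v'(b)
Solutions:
 v(b) = -sqrt(C1 + b^2)
 v(b) = sqrt(C1 + b^2)


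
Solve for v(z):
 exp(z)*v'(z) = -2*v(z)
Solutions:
 v(z) = C1*exp(2*exp(-z))


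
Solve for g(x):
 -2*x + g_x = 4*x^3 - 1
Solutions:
 g(x) = C1 + x^4 + x^2 - x


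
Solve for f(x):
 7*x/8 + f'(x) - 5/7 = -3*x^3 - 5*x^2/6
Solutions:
 f(x) = C1 - 3*x^4/4 - 5*x^3/18 - 7*x^2/16 + 5*x/7


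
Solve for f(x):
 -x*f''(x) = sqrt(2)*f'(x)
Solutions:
 f(x) = C1 + C2*x^(1 - sqrt(2))


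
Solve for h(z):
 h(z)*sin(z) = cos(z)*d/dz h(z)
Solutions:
 h(z) = C1/cos(z)


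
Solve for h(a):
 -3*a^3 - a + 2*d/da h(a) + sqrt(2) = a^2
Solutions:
 h(a) = C1 + 3*a^4/8 + a^3/6 + a^2/4 - sqrt(2)*a/2


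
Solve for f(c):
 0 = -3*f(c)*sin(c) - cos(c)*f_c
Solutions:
 f(c) = C1*cos(c)^3


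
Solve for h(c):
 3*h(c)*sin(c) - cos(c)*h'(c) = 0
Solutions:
 h(c) = C1/cos(c)^3


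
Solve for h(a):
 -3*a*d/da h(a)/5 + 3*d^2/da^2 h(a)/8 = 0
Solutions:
 h(a) = C1 + C2*erfi(2*sqrt(5)*a/5)


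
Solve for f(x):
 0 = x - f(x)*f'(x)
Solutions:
 f(x) = -sqrt(C1 + x^2)
 f(x) = sqrt(C1 + x^2)


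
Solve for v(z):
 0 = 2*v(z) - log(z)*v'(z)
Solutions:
 v(z) = C1*exp(2*li(z))


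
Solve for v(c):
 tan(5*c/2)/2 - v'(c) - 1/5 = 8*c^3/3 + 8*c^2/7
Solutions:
 v(c) = C1 - 2*c^4/3 - 8*c^3/21 - c/5 - log(cos(5*c/2))/5


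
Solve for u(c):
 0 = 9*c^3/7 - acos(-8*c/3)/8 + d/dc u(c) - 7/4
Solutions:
 u(c) = C1 - 9*c^4/28 + c*acos(-8*c/3)/8 + 7*c/4 + sqrt(9 - 64*c^2)/64


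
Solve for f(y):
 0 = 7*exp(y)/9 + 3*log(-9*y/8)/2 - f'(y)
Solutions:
 f(y) = C1 + 3*y*log(-y)/2 + y*(-9*log(2)/2 - 3/2 + 3*log(3)) + 7*exp(y)/9


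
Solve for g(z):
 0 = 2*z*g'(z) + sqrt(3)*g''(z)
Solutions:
 g(z) = C1 + C2*erf(3^(3/4)*z/3)


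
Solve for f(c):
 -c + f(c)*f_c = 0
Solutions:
 f(c) = -sqrt(C1 + c^2)
 f(c) = sqrt(C1 + c^2)


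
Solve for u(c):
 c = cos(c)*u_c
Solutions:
 u(c) = C1 + Integral(c/cos(c), c)


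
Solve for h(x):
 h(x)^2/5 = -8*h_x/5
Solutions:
 h(x) = 8/(C1 + x)


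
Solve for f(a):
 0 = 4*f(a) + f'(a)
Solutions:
 f(a) = C1*exp(-4*a)


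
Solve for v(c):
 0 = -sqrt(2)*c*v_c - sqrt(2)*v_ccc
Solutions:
 v(c) = C1 + Integral(C2*airyai(-c) + C3*airybi(-c), c)


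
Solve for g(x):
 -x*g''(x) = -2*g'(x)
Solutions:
 g(x) = C1 + C2*x^3


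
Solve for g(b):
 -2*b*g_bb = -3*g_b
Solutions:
 g(b) = C1 + C2*b^(5/2)


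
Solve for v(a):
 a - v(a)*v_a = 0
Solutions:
 v(a) = -sqrt(C1 + a^2)
 v(a) = sqrt(C1 + a^2)


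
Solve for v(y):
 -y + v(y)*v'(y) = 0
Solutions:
 v(y) = -sqrt(C1 + y^2)
 v(y) = sqrt(C1 + y^2)


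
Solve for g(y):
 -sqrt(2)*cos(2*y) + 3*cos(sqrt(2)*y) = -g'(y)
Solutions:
 g(y) = C1 + sqrt(2)*sin(2*y)/2 - 3*sqrt(2)*sin(sqrt(2)*y)/2


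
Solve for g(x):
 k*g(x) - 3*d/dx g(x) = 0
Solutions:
 g(x) = C1*exp(k*x/3)


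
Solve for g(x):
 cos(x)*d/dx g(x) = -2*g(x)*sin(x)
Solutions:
 g(x) = C1*cos(x)^2


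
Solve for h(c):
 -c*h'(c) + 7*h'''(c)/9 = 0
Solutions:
 h(c) = C1 + Integral(C2*airyai(21^(2/3)*c/7) + C3*airybi(21^(2/3)*c/7), c)


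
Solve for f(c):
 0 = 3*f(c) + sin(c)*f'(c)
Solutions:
 f(c) = C1*(cos(c) + 1)^(3/2)/(cos(c) - 1)^(3/2)


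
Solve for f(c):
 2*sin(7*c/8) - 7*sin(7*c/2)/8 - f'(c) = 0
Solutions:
 f(c) = C1 - 16*cos(7*c/8)/7 + cos(7*c/2)/4


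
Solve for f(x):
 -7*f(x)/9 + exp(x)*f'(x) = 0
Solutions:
 f(x) = C1*exp(-7*exp(-x)/9)


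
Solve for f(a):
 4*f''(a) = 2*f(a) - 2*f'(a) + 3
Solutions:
 f(a) = C1*exp(-a) + C2*exp(a/2) - 3/2


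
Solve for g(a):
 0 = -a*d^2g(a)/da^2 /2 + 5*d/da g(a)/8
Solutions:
 g(a) = C1 + C2*a^(9/4)


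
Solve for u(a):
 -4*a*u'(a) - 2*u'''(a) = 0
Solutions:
 u(a) = C1 + Integral(C2*airyai(-2^(1/3)*a) + C3*airybi(-2^(1/3)*a), a)


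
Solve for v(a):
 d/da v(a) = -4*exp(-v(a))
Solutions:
 v(a) = log(C1 - 4*a)


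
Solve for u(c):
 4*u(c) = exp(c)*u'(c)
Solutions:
 u(c) = C1*exp(-4*exp(-c))


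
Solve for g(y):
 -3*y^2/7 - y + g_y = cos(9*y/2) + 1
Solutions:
 g(y) = C1 + y^3/7 + y^2/2 + y + 2*sin(9*y/2)/9


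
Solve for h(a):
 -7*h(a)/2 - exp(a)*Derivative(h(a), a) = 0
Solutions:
 h(a) = C1*exp(7*exp(-a)/2)


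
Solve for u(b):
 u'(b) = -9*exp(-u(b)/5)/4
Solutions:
 u(b) = 5*log(C1 - 9*b/20)


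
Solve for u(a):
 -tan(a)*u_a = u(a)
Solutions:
 u(a) = C1/sin(a)


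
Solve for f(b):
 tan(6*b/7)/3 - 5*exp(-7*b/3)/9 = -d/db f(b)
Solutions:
 f(b) = C1 - 7*log(tan(6*b/7)^2 + 1)/36 - 5*exp(-7*b/3)/21


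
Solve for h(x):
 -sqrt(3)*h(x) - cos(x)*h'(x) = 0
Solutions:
 h(x) = C1*(sin(x) - 1)^(sqrt(3)/2)/(sin(x) + 1)^(sqrt(3)/2)


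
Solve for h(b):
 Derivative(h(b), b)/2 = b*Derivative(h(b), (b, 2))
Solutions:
 h(b) = C1 + C2*b^(3/2)


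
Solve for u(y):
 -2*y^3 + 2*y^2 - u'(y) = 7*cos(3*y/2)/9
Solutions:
 u(y) = C1 - y^4/2 + 2*y^3/3 - 14*sin(3*y/2)/27


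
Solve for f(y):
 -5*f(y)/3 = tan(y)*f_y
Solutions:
 f(y) = C1/sin(y)^(5/3)


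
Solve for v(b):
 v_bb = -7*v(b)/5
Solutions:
 v(b) = C1*sin(sqrt(35)*b/5) + C2*cos(sqrt(35)*b/5)


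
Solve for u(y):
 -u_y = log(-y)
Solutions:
 u(y) = C1 - y*log(-y) + y


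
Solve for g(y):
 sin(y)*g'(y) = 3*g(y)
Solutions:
 g(y) = C1*(cos(y) - 1)^(3/2)/(cos(y) + 1)^(3/2)


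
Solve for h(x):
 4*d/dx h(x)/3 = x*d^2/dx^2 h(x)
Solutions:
 h(x) = C1 + C2*x^(7/3)


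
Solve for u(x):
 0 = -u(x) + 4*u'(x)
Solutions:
 u(x) = C1*exp(x/4)


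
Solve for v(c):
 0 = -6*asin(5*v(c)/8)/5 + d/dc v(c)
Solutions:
 Integral(1/asin(5*_y/8), (_y, v(c))) = C1 + 6*c/5


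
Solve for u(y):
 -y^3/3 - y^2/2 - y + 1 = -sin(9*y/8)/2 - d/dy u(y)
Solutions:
 u(y) = C1 + y^4/12 + y^3/6 + y^2/2 - y + 4*cos(9*y/8)/9


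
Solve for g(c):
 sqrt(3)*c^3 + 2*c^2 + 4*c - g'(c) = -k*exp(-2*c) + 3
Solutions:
 g(c) = C1 + sqrt(3)*c^4/4 + 2*c^3/3 + 2*c^2 - 3*c - k*exp(-2*c)/2


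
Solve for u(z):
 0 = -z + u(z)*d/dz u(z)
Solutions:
 u(z) = -sqrt(C1 + z^2)
 u(z) = sqrt(C1 + z^2)


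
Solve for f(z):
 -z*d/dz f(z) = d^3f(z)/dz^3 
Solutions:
 f(z) = C1 + Integral(C2*airyai(-z) + C3*airybi(-z), z)


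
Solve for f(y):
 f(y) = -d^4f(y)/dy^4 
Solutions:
 f(y) = (C1*sin(sqrt(2)*y/2) + C2*cos(sqrt(2)*y/2))*exp(-sqrt(2)*y/2) + (C3*sin(sqrt(2)*y/2) + C4*cos(sqrt(2)*y/2))*exp(sqrt(2)*y/2)


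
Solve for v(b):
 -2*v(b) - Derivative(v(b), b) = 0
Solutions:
 v(b) = C1*exp(-2*b)


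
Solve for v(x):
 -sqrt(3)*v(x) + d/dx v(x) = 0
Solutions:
 v(x) = C1*exp(sqrt(3)*x)


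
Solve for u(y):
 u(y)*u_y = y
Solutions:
 u(y) = -sqrt(C1 + y^2)
 u(y) = sqrt(C1 + y^2)


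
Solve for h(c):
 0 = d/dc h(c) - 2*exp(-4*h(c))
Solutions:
 h(c) = log(-I*(C1 + 8*c)^(1/4))
 h(c) = log(I*(C1 + 8*c)^(1/4))
 h(c) = log(-(C1 + 8*c)^(1/4))
 h(c) = log(C1 + 8*c)/4


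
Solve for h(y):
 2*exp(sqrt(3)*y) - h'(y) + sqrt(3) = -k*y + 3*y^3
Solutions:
 h(y) = C1 + k*y^2/2 - 3*y^4/4 + sqrt(3)*y + 2*sqrt(3)*exp(sqrt(3)*y)/3


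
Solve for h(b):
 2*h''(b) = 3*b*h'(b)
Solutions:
 h(b) = C1 + C2*erfi(sqrt(3)*b/2)


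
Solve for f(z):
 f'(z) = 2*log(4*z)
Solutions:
 f(z) = C1 + 2*z*log(z) - 2*z + z*log(16)


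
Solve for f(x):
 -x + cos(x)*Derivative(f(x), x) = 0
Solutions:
 f(x) = C1 + Integral(x/cos(x), x)


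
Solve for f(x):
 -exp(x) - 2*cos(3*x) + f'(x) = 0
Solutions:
 f(x) = C1 + exp(x) + 2*sin(3*x)/3


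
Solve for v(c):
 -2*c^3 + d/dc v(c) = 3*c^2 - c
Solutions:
 v(c) = C1 + c^4/2 + c^3 - c^2/2


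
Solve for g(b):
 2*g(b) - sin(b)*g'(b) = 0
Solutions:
 g(b) = C1*(cos(b) - 1)/(cos(b) + 1)


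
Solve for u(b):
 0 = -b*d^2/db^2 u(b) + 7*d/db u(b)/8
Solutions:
 u(b) = C1 + C2*b^(15/8)


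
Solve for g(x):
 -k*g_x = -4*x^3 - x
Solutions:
 g(x) = C1 + x^4/k + x^2/(2*k)


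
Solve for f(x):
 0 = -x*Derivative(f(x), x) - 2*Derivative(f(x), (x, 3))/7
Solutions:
 f(x) = C1 + Integral(C2*airyai(-2^(2/3)*7^(1/3)*x/2) + C3*airybi(-2^(2/3)*7^(1/3)*x/2), x)


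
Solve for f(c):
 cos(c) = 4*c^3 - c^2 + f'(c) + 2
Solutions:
 f(c) = C1 - c^4 + c^3/3 - 2*c + sin(c)


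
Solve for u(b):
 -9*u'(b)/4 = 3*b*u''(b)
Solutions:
 u(b) = C1 + C2*b^(1/4)


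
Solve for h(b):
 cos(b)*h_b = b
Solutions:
 h(b) = C1 + Integral(b/cos(b), b)


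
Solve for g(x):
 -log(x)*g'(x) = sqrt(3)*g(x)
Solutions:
 g(x) = C1*exp(-sqrt(3)*li(x))


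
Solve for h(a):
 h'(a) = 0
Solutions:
 h(a) = C1


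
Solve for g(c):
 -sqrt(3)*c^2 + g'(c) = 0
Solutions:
 g(c) = C1 + sqrt(3)*c^3/3


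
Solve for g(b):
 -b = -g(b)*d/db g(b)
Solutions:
 g(b) = -sqrt(C1 + b^2)
 g(b) = sqrt(C1 + b^2)


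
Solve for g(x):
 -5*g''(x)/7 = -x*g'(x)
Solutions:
 g(x) = C1 + C2*erfi(sqrt(70)*x/10)


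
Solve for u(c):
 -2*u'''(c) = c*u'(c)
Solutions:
 u(c) = C1 + Integral(C2*airyai(-2^(2/3)*c/2) + C3*airybi(-2^(2/3)*c/2), c)


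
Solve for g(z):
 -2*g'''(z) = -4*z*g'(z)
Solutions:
 g(z) = C1 + Integral(C2*airyai(2^(1/3)*z) + C3*airybi(2^(1/3)*z), z)


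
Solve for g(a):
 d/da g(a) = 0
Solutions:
 g(a) = C1


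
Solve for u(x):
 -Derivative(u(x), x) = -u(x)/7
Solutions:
 u(x) = C1*exp(x/7)


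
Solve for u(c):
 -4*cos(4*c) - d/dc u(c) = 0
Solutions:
 u(c) = C1 - sin(4*c)


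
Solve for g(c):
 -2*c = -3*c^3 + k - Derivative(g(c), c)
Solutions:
 g(c) = C1 - 3*c^4/4 + c^2 + c*k


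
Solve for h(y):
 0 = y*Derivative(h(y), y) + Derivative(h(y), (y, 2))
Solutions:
 h(y) = C1 + C2*erf(sqrt(2)*y/2)


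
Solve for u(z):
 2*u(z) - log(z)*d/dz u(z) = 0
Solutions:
 u(z) = C1*exp(2*li(z))


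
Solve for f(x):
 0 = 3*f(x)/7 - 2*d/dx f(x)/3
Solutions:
 f(x) = C1*exp(9*x/14)


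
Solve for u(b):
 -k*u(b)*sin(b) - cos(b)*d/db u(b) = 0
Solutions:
 u(b) = C1*exp(k*log(cos(b)))


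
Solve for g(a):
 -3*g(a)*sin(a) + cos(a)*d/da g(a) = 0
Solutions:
 g(a) = C1/cos(a)^3


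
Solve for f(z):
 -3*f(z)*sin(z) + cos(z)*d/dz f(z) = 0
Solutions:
 f(z) = C1/cos(z)^3


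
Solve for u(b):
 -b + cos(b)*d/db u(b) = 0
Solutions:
 u(b) = C1 + Integral(b/cos(b), b)


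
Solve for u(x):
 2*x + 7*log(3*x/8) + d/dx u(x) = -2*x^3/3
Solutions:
 u(x) = C1 - x^4/6 - x^2 - 7*x*log(x) + x*log(2097152/2187) + 7*x


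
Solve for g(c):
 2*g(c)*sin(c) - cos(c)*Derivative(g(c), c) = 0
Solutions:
 g(c) = C1/cos(c)^2


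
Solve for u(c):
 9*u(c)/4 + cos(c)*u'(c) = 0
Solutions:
 u(c) = C1*(sin(c) - 1)^(9/8)/(sin(c) + 1)^(9/8)


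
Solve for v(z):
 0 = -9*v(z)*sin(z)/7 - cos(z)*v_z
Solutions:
 v(z) = C1*cos(z)^(9/7)


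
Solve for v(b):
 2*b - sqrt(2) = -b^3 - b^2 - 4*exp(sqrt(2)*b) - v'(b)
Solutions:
 v(b) = C1 - b^4/4 - b^3/3 - b^2 + sqrt(2)*b - 2*sqrt(2)*exp(sqrt(2)*b)


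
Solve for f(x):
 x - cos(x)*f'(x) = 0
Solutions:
 f(x) = C1 + Integral(x/cos(x), x)


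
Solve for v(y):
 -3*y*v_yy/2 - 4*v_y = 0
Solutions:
 v(y) = C1 + C2/y^(5/3)


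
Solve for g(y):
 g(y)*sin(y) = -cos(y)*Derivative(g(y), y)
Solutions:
 g(y) = C1*cos(y)


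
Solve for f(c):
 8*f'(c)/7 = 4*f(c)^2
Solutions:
 f(c) = -2/(C1 + 7*c)


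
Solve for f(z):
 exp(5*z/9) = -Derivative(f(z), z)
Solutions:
 f(z) = C1 - 9*exp(5*z/9)/5


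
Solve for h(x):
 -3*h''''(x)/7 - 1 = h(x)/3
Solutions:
 h(x) = (C1*sin(sqrt(6)*7^(1/4)*x/6) + C2*cos(sqrt(6)*7^(1/4)*x/6))*exp(-sqrt(6)*7^(1/4)*x/6) + (C3*sin(sqrt(6)*7^(1/4)*x/6) + C4*cos(sqrt(6)*7^(1/4)*x/6))*exp(sqrt(6)*7^(1/4)*x/6) - 3


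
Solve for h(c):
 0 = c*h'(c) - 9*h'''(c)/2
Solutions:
 h(c) = C1 + Integral(C2*airyai(6^(1/3)*c/3) + C3*airybi(6^(1/3)*c/3), c)


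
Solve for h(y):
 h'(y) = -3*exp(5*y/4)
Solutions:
 h(y) = C1 - 12*exp(5*y/4)/5


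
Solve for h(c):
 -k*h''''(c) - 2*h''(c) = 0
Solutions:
 h(c) = C1 + C2*c + C3*exp(-sqrt(2)*c*sqrt(-1/k)) + C4*exp(sqrt(2)*c*sqrt(-1/k))


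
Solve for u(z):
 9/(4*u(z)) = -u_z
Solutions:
 u(z) = -sqrt(C1 - 18*z)/2
 u(z) = sqrt(C1 - 18*z)/2


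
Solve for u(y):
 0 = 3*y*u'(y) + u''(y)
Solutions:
 u(y) = C1 + C2*erf(sqrt(6)*y/2)


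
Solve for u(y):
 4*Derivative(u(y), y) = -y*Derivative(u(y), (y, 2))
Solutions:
 u(y) = C1 + C2/y^3


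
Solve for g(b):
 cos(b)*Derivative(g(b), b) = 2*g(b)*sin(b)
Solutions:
 g(b) = C1/cos(b)^2


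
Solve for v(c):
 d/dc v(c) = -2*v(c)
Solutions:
 v(c) = C1*exp(-2*c)


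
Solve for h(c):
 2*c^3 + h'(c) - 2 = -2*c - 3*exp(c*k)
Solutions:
 h(c) = C1 - c^4/2 - c^2 + 2*c - 3*exp(c*k)/k


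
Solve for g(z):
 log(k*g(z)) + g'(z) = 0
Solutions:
 li(k*g(z))/k = C1 - z


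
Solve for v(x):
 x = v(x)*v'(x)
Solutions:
 v(x) = -sqrt(C1 + x^2)
 v(x) = sqrt(C1 + x^2)


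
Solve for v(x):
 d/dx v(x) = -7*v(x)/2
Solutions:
 v(x) = C1*exp(-7*x/2)


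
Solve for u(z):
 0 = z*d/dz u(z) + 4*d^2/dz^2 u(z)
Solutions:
 u(z) = C1 + C2*erf(sqrt(2)*z/4)


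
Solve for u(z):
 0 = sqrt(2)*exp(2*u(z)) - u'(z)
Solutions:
 u(z) = log(-sqrt(-1/(C1 + sqrt(2)*z))) - log(2)/2
 u(z) = log(-1/(C1 + sqrt(2)*z))/2 - log(2)/2


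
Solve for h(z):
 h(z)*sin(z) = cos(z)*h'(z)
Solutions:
 h(z) = C1/cos(z)


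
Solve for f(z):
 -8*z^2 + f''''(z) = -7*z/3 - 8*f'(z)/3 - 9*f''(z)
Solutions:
 f(z) = C1 + C2*exp(3^(1/3)*z*(-9/(4 + sqrt(259))^(1/3) + 3^(1/3)*(4 + sqrt(259))^(1/3))/6)*sin(3^(1/6)*z*(3*3^(2/3)/(4 + sqrt(259))^(1/3) + (4 + sqrt(259))^(1/3))/2) + C3*exp(3^(1/3)*z*(-9/(4 + sqrt(259))^(1/3) + 3^(1/3)*(4 + sqrt(259))^(1/3))/6)*cos(3^(1/6)*z*(3*3^(2/3)/(4 + sqrt(259))^(1/3) + (4 + sqrt(259))^(1/3))/2) + C4*exp(3^(1/3)*z*(-3^(1/3)*(4 + sqrt(259))^(1/3)/3 + 3/(4 + sqrt(259))^(1/3))) + z^3 - 169*z^2/16 + 4563*z/64


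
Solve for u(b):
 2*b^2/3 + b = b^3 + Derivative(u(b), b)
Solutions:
 u(b) = C1 - b^4/4 + 2*b^3/9 + b^2/2


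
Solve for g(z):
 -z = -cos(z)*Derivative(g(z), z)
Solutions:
 g(z) = C1 + Integral(z/cos(z), z)


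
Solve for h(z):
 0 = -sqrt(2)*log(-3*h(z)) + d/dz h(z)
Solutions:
 -sqrt(2)*Integral(1/(log(-_y) + log(3)), (_y, h(z)))/2 = C1 - z


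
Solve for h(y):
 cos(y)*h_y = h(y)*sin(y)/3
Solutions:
 h(y) = C1/cos(y)^(1/3)


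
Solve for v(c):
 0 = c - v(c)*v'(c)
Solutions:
 v(c) = -sqrt(C1 + c^2)
 v(c) = sqrt(C1 + c^2)


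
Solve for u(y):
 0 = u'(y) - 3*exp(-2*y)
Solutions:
 u(y) = C1 - 3*exp(-2*y)/2


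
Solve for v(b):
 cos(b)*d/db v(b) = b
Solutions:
 v(b) = C1 + Integral(b/cos(b), b)


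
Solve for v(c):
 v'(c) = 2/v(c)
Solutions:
 v(c) = -sqrt(C1 + 4*c)
 v(c) = sqrt(C1 + 4*c)


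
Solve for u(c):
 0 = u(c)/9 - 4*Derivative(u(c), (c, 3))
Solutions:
 u(c) = C3*exp(6^(1/3)*c/6) + (C1*sin(2^(1/3)*3^(5/6)*c/12) + C2*cos(2^(1/3)*3^(5/6)*c/12))*exp(-6^(1/3)*c/12)


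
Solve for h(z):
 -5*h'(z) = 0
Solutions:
 h(z) = C1


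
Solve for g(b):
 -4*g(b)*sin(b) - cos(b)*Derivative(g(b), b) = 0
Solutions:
 g(b) = C1*cos(b)^4


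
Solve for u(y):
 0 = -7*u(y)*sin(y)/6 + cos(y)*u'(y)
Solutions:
 u(y) = C1/cos(y)^(7/6)


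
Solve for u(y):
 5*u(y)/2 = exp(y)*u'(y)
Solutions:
 u(y) = C1*exp(-5*exp(-y)/2)


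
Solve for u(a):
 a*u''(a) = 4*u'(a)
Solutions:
 u(a) = C1 + C2*a^5


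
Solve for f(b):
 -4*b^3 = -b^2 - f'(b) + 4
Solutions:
 f(b) = C1 + b^4 - b^3/3 + 4*b


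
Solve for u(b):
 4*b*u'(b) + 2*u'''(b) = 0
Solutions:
 u(b) = C1 + Integral(C2*airyai(-2^(1/3)*b) + C3*airybi(-2^(1/3)*b), b)


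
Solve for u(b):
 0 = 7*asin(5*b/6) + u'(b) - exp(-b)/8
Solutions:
 u(b) = C1 - 7*b*asin(5*b/6) - 7*sqrt(36 - 25*b^2)/5 - exp(-b)/8


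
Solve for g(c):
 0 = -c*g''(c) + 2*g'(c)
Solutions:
 g(c) = C1 + C2*c^3


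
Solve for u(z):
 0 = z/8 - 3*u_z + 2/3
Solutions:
 u(z) = C1 + z^2/48 + 2*z/9


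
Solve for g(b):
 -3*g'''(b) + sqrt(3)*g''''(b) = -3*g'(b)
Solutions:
 g(b) = C1 + C2*exp(b*(2*2^(1/3)*3^(2/3)/(3*sqrt(15) + 7*sqrt(3))^(1/3) + 2^(2/3)*3^(1/3)*(3*sqrt(15) + 7*sqrt(3))^(1/3) + 4*sqrt(3))/12)*sin(2^(1/3)*3^(1/6)*b*(-2^(1/3)*3^(2/3)*(3*sqrt(15) + 7*sqrt(3))^(1/3) + 6/(3*sqrt(15) + 7*sqrt(3))^(1/3))/12) + C3*exp(b*(2*2^(1/3)*3^(2/3)/(3*sqrt(15) + 7*sqrt(3))^(1/3) + 2^(2/3)*3^(1/3)*(3*sqrt(15) + 7*sqrt(3))^(1/3) + 4*sqrt(3))/12)*cos(2^(1/3)*3^(1/6)*b*(-2^(1/3)*3^(2/3)*(3*sqrt(15) + 7*sqrt(3))^(1/3) + 6/(3*sqrt(15) + 7*sqrt(3))^(1/3))/12) + C4*exp(b*(-2^(2/3)*3^(1/3)*(3*sqrt(15) + 7*sqrt(3))^(1/3) - 2*2^(1/3)*3^(2/3)/(3*sqrt(15) + 7*sqrt(3))^(1/3) + 2*sqrt(3))/6)


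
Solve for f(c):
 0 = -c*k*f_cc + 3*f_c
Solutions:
 f(c) = C1 + c^(((re(k) + 3)*re(k) + im(k)^2)/(re(k)^2 + im(k)^2))*(C2*sin(3*log(c)*Abs(im(k))/(re(k)^2 + im(k)^2)) + C3*cos(3*log(c)*im(k)/(re(k)^2 + im(k)^2)))


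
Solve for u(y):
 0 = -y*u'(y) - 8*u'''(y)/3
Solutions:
 u(y) = C1 + Integral(C2*airyai(-3^(1/3)*y/2) + C3*airybi(-3^(1/3)*y/2), y)


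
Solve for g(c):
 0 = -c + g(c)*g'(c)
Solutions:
 g(c) = -sqrt(C1 + c^2)
 g(c) = sqrt(C1 + c^2)


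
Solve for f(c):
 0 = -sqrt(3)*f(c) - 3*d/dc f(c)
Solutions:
 f(c) = C1*exp(-sqrt(3)*c/3)


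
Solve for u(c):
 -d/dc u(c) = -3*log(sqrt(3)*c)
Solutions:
 u(c) = C1 + 3*c*log(c) - 3*c + 3*c*log(3)/2


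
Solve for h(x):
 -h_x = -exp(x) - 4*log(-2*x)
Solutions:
 h(x) = C1 + 4*x*log(-x) + 4*x*(-1 + log(2)) + exp(x)


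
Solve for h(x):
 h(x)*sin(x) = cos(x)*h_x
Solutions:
 h(x) = C1/cos(x)


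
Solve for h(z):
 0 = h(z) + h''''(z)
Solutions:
 h(z) = (C1*sin(sqrt(2)*z/2) + C2*cos(sqrt(2)*z/2))*exp(-sqrt(2)*z/2) + (C3*sin(sqrt(2)*z/2) + C4*cos(sqrt(2)*z/2))*exp(sqrt(2)*z/2)


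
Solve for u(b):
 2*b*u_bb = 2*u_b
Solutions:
 u(b) = C1 + C2*b^2


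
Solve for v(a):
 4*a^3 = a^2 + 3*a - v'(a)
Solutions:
 v(a) = C1 - a^4 + a^3/3 + 3*a^2/2


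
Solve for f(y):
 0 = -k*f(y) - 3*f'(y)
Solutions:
 f(y) = C1*exp(-k*y/3)


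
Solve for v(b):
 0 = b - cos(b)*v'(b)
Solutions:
 v(b) = C1 + Integral(b/cos(b), b)


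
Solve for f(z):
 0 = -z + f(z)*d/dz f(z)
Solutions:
 f(z) = -sqrt(C1 + z^2)
 f(z) = sqrt(C1 + z^2)


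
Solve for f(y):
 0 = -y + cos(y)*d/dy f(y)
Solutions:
 f(y) = C1 + Integral(y/cos(y), y)
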